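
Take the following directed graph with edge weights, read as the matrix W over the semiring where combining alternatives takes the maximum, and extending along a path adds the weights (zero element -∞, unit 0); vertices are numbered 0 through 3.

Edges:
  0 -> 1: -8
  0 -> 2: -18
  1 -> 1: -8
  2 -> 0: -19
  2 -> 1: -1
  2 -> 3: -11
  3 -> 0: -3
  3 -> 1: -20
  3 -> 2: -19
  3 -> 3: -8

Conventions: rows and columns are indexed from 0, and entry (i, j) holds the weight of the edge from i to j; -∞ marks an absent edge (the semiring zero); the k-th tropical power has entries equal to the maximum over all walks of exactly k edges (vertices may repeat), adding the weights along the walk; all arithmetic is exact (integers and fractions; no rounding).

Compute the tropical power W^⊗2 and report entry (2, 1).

W^⊗2:
  [-37, -16, -∞, -29]
  [-∞, -16, -∞, -∞]
  [-14, -9, -30, -19]
  [-11, -11, -21, -16]
Key observation: the optimum is the walk 2->1->1, with weight (-1) + (-8) = -9.
Optimal value attained by: walk 2->1->1.
Answer: (W^⊗2)[2][1] = -9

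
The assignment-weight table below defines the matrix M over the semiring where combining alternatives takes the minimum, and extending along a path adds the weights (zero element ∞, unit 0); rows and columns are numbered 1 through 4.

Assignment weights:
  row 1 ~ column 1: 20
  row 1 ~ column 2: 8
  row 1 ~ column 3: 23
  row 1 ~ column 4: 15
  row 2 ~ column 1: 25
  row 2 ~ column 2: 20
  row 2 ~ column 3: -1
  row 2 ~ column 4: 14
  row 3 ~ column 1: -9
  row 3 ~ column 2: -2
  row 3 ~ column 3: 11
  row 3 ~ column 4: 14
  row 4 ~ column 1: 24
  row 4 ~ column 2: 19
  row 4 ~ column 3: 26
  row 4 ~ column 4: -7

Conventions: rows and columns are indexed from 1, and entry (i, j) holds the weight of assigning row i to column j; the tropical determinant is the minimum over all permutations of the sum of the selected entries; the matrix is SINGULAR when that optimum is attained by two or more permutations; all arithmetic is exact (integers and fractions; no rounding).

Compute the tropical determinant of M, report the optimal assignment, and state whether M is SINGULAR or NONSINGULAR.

σ = (1, 2, 3, 4): 20 + 20 + 11 + (-7) = 44
σ = (1, 2, 4, 3): 20 + 20 + 14 + 26 = 80
σ = (1, 3, 2, 4): 20 + (-1) + (-2) + (-7) = 10
σ = (1, 3, 4, 2): 20 + (-1) + 14 + 19 = 52
σ = (1, 4, 2, 3): 20 + 14 + (-2) + 26 = 58
σ = (1, 4, 3, 2): 20 + 14 + 11 + 19 = 64
σ = (2, 1, 3, 4): 8 + 25 + 11 + (-7) = 37
σ = (2, 1, 4, 3): 8 + 25 + 14 + 26 = 73
σ = (2, 3, 1, 4): 8 + (-1) + (-9) + (-7) = -9
σ = (2, 3, 4, 1): 8 + (-1) + 14 + 24 = 45
σ = (2, 4, 1, 3): 8 + 14 + (-9) + 26 = 39
σ = (2, 4, 3, 1): 8 + 14 + 11 + 24 = 57
σ = (3, 1, 2, 4): 23 + 25 + (-2) + (-7) = 39
σ = (3, 1, 4, 2): 23 + 25 + 14 + 19 = 81
σ = (3, 2, 1, 4): 23 + 20 + (-9) + (-7) = 27
σ = (3, 2, 4, 1): 23 + 20 + 14 + 24 = 81
σ = (3, 4, 1, 2): 23 + 14 + (-9) + 19 = 47
σ = (3, 4, 2, 1): 23 + 14 + (-2) + 24 = 59
σ = (4, 1, 2, 3): 15 + 25 + (-2) + 26 = 64
σ = (4, 1, 3, 2): 15 + 25 + 11 + 19 = 70
σ = (4, 2, 1, 3): 15 + 20 + (-9) + 26 = 52
σ = (4, 2, 3, 1): 15 + 20 + 11 + 24 = 70
σ = (4, 3, 1, 2): 15 + (-1) + (-9) + 19 = 24
σ = (4, 3, 2, 1): 15 + (-1) + (-2) + 24 = 36
Optimal value attained by: σ = (2, 3, 1, 4).
Answer: det⊕(M) = -9; verdict: NONSINGULAR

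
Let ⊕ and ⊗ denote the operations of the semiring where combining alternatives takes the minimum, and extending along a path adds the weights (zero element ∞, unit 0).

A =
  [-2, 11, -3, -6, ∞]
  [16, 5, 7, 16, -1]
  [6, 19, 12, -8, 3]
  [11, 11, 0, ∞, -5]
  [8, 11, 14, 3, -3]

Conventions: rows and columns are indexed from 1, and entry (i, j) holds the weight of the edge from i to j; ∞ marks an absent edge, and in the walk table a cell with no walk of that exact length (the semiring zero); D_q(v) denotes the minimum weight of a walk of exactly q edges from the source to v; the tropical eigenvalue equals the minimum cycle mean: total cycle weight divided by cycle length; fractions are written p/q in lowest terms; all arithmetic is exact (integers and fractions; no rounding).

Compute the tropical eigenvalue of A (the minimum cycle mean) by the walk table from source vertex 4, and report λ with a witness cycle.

q=0: [∞, ∞, ∞, 0, ∞]
q=1: [11, 11, 0, ∞, -5]
q=2: [3, 6, 8, -8, -8]
q=3: [0, 3, -8, -5, -13]
q=4: [-5, -2, -5, -16, -16]
q=5: [-8, -5, -16, -13, -21]
Optimal cycle mean attained by: cycle 3->4->3, total (-8) + 0, length 2.
Answer: λ = -4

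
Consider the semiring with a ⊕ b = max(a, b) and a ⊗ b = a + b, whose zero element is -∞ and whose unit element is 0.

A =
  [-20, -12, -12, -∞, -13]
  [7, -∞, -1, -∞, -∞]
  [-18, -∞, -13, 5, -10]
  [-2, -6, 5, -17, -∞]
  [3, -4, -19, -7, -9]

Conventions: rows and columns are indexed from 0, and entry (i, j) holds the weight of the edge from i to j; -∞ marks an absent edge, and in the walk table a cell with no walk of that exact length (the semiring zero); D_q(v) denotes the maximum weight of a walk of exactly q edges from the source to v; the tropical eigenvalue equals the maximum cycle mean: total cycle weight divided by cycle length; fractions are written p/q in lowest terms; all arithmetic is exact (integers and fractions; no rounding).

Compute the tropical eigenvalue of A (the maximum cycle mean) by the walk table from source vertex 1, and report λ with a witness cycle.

q=0: [-∞, 0, -∞, -∞, -∞]
q=1: [7, -∞, -1, -∞, -∞]
q=2: [-13, -5, -5, 4, -6]
q=3: [2, -2, 9, 0, -15]
q=4: [5, -6, 5, 14, -1]
q=5: [12, 8, 19, 10, -5]
Optimal cycle mean attained by: cycle 2->3->2, total 5 + 5, length 2.
Answer: λ = 5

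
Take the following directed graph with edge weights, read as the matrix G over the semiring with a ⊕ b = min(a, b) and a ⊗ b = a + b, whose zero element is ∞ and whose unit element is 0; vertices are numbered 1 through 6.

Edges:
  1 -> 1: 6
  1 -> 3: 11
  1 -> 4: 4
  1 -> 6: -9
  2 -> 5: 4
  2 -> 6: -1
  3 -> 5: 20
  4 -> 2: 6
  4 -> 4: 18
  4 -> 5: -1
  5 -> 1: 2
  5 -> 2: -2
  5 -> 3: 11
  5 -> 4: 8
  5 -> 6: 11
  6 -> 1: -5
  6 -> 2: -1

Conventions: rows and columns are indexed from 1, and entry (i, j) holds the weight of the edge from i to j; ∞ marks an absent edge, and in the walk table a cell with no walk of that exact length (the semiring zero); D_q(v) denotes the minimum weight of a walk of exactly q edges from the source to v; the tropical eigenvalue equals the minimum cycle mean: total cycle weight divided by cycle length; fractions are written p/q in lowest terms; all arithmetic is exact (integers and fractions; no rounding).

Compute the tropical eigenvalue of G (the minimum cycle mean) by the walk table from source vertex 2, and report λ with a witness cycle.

q=0: [∞, 0, ∞, ∞, ∞, ∞]
q=1: [∞, ∞, ∞, ∞, 4, -1]
q=2: [-6, -2, 15, 12, ∞, 15]
q=3: [0, 14, 5, -2, 2, -15]
q=4: [-20, -16, 11, 4, -3, -9]
q=5: [-14, -10, -9, -16, -12, -29]
q=6: [-34, -30, -3, -10, -17, -23]
Optimal cycle mean attained by: cycle 1->6->1, total (-9) + (-5), length 2.
Answer: λ = -7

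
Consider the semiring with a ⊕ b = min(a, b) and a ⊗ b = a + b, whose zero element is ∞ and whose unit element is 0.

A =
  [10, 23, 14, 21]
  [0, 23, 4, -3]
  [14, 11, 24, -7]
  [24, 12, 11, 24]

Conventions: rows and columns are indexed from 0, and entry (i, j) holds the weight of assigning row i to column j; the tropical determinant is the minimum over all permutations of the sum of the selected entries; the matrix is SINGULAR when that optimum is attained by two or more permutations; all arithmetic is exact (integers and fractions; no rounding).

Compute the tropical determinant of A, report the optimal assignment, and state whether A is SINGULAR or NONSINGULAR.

σ = (0, 1, 2, 3): 10 + 23 + 24 + 24 = 81
σ = (0, 1, 3, 2): 10 + 23 + (-7) + 11 = 37
σ = (0, 2, 1, 3): 10 + 4 + 11 + 24 = 49
σ = (0, 2, 3, 1): 10 + 4 + (-7) + 12 = 19
σ = (0, 3, 1, 2): 10 + (-3) + 11 + 11 = 29
σ = (0, 3, 2, 1): 10 + (-3) + 24 + 12 = 43
σ = (1, 0, 2, 3): 23 + 0 + 24 + 24 = 71
σ = (1, 0, 3, 2): 23 + 0 + (-7) + 11 = 27
σ = (1, 2, 0, 3): 23 + 4 + 14 + 24 = 65
σ = (1, 2, 3, 0): 23 + 4 + (-7) + 24 = 44
σ = (1, 3, 0, 2): 23 + (-3) + 14 + 11 = 45
σ = (1, 3, 2, 0): 23 + (-3) + 24 + 24 = 68
σ = (2, 0, 1, 3): 14 + 0 + 11 + 24 = 49
σ = (2, 0, 3, 1): 14 + 0 + (-7) + 12 = 19
σ = (2, 1, 0, 3): 14 + 23 + 14 + 24 = 75
σ = (2, 1, 3, 0): 14 + 23 + (-7) + 24 = 54
σ = (2, 3, 0, 1): 14 + (-3) + 14 + 12 = 37
σ = (2, 3, 1, 0): 14 + (-3) + 11 + 24 = 46
σ = (3, 0, 1, 2): 21 + 0 + 11 + 11 = 43
σ = (3, 0, 2, 1): 21 + 0 + 24 + 12 = 57
σ = (3, 1, 0, 2): 21 + 23 + 14 + 11 = 69
σ = (3, 1, 2, 0): 21 + 23 + 24 + 24 = 92
σ = (3, 2, 0, 1): 21 + 4 + 14 + 12 = 51
σ = (3, 2, 1, 0): 21 + 4 + 11 + 24 = 60
Optimal value attained by: σ = (0, 2, 3, 1).
Answer: det⊕(A) = 19; verdict: SINGULAR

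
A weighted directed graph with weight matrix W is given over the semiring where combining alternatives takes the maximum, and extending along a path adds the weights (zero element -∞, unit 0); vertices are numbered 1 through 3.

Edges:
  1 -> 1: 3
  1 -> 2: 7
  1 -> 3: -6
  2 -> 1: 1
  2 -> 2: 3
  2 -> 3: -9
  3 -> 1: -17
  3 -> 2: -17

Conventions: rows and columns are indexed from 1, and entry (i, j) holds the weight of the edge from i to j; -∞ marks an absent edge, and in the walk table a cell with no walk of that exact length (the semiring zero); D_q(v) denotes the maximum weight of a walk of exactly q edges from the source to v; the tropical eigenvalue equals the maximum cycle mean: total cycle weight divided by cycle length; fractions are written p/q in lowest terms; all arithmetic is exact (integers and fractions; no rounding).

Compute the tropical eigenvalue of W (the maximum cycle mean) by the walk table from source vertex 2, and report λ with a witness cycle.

q=0: [-∞, 0, -∞]
q=1: [1, 3, -9]
q=2: [4, 8, -5]
q=3: [9, 11, -1]
Optimal cycle mean attained by: cycle 1->2->1, total 7 + 1, length 2.
Answer: λ = 4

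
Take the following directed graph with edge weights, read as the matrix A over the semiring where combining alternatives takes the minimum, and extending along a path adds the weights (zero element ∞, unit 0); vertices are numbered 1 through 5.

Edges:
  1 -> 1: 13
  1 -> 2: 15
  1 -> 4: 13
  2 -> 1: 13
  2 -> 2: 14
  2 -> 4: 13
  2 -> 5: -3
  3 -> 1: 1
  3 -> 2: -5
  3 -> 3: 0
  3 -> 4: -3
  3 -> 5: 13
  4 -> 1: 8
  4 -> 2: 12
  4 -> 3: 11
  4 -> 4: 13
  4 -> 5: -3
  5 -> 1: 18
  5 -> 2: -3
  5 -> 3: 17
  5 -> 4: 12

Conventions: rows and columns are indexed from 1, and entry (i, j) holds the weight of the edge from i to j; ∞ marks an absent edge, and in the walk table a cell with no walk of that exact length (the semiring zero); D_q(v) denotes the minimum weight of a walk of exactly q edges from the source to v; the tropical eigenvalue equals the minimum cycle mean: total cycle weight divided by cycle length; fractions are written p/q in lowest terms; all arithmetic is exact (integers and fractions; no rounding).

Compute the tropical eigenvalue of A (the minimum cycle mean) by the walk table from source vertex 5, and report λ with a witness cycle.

q=0: [∞, ∞, ∞, ∞, 0]
q=1: [18, -3, 17, 12, ∞]
q=2: [10, 11, 17, 10, -6]
q=3: [12, -9, 11, 6, 7]
q=4: [4, 4, 11, 4, -12]
q=5: [6, -15, 5, 0, 1]
Optimal cycle mean attained by: cycle 2->5->2, total (-3) + (-3), length 2.
Answer: λ = -3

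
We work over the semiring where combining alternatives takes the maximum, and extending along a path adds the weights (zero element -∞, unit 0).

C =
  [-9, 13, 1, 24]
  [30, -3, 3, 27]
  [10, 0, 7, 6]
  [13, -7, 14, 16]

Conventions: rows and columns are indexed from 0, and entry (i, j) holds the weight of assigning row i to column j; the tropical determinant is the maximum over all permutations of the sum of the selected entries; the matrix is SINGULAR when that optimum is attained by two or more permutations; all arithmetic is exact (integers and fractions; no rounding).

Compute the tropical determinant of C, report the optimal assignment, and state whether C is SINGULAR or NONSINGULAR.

σ = (0, 1, 2, 3): (-9) + (-3) + 7 + 16 = 11
σ = (0, 1, 3, 2): (-9) + (-3) + 6 + 14 = 8
σ = (0, 2, 1, 3): (-9) + 3 + 0 + 16 = 10
σ = (0, 2, 3, 1): (-9) + 3 + 6 + (-7) = -7
σ = (0, 3, 1, 2): (-9) + 27 + 0 + 14 = 32
σ = (0, 3, 2, 1): (-9) + 27 + 7 + (-7) = 18
σ = (1, 0, 2, 3): 13 + 30 + 7 + 16 = 66
σ = (1, 0, 3, 2): 13 + 30 + 6 + 14 = 63
σ = (1, 2, 0, 3): 13 + 3 + 10 + 16 = 42
σ = (1, 2, 3, 0): 13 + 3 + 6 + 13 = 35
σ = (1, 3, 0, 2): 13 + 27 + 10 + 14 = 64
σ = (1, 3, 2, 0): 13 + 27 + 7 + 13 = 60
σ = (2, 0, 1, 3): 1 + 30 + 0 + 16 = 47
σ = (2, 0, 3, 1): 1 + 30 + 6 + (-7) = 30
σ = (2, 1, 0, 3): 1 + (-3) + 10 + 16 = 24
σ = (2, 1, 3, 0): 1 + (-3) + 6 + 13 = 17
σ = (2, 3, 0, 1): 1 + 27 + 10 + (-7) = 31
σ = (2, 3, 1, 0): 1 + 27 + 0 + 13 = 41
σ = (3, 0, 1, 2): 24 + 30 + 0 + 14 = 68
σ = (3, 0, 2, 1): 24 + 30 + 7 + (-7) = 54
σ = (3, 1, 0, 2): 24 + (-3) + 10 + 14 = 45
σ = (3, 1, 2, 0): 24 + (-3) + 7 + 13 = 41
σ = (3, 2, 0, 1): 24 + 3 + 10 + (-7) = 30
σ = (3, 2, 1, 0): 24 + 3 + 0 + 13 = 40
Optimal value attained by: σ = (3, 0, 1, 2).
Answer: det⊕(C) = 68; verdict: NONSINGULAR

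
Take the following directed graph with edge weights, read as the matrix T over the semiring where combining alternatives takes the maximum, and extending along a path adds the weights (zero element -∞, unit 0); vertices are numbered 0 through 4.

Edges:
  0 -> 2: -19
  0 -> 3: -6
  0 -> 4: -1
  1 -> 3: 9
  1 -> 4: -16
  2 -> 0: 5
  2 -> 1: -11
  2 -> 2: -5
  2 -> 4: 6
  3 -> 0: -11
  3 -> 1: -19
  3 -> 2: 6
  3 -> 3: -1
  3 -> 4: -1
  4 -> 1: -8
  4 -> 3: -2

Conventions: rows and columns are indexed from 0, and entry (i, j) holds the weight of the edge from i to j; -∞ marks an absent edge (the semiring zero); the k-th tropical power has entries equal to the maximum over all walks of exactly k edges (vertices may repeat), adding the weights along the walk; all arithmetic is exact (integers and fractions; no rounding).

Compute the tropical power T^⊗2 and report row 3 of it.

T^⊗2:
  [-14, -9, 0, -3, -7]
  [-2, -10, 15, 8, 8]
  [0, -2, -10, 4, 4]
  [11, -5, 5, -2, 12]
  [-13, -21, 4, 1, -3]
Answer: row 3 of T^⊗2 = [11, -5, 5, -2, 12]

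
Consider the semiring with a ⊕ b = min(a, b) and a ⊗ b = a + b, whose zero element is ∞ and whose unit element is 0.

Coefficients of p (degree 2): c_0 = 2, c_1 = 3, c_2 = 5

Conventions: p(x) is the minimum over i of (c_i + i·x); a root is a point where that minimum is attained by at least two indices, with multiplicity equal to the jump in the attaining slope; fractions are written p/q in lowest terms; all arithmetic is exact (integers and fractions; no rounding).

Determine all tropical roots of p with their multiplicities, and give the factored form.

hull edge (i=0, c=2) to (i=1, c=3): slope 1, span 1
hull edge (i=1, c=3) to (i=2, c=5): slope 2, span 1
Factored form: p(x) = 5 ⊗ (x ⊕ (-2)) ⊗ (x ⊕ (-1))
Answer: roots = -2 (mult 1), -1 (mult 1)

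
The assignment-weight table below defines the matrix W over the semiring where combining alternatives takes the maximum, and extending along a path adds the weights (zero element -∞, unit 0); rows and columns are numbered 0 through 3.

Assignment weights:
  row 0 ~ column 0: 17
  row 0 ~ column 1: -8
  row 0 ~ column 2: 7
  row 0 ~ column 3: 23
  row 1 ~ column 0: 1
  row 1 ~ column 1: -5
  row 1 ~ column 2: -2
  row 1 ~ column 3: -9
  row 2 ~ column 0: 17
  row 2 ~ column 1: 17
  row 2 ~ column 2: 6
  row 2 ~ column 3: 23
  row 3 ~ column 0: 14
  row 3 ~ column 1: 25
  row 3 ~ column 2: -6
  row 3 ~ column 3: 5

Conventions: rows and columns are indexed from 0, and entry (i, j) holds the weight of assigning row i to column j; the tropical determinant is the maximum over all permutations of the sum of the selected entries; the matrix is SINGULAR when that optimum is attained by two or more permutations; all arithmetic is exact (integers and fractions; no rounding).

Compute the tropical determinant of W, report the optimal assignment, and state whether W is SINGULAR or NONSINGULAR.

σ = (0, 1, 2, 3): 17 + (-5) + 6 + 5 = 23
σ = (0, 1, 3, 2): 17 + (-5) + 23 + (-6) = 29
σ = (0, 2, 1, 3): 17 + (-2) + 17 + 5 = 37
σ = (0, 2, 3, 1): 17 + (-2) + 23 + 25 = 63
σ = (0, 3, 1, 2): 17 + (-9) + 17 + (-6) = 19
σ = (0, 3, 2, 1): 17 + (-9) + 6 + 25 = 39
σ = (1, 0, 2, 3): (-8) + 1 + 6 + 5 = 4
σ = (1, 0, 3, 2): (-8) + 1 + 23 + (-6) = 10
σ = (1, 2, 0, 3): (-8) + (-2) + 17 + 5 = 12
σ = (1, 2, 3, 0): (-8) + (-2) + 23 + 14 = 27
σ = (1, 3, 0, 2): (-8) + (-9) + 17 + (-6) = -6
σ = (1, 3, 2, 0): (-8) + (-9) + 6 + 14 = 3
σ = (2, 0, 1, 3): 7 + 1 + 17 + 5 = 30
σ = (2, 0, 3, 1): 7 + 1 + 23 + 25 = 56
σ = (2, 1, 0, 3): 7 + (-5) + 17 + 5 = 24
σ = (2, 1, 3, 0): 7 + (-5) + 23 + 14 = 39
σ = (2, 3, 0, 1): 7 + (-9) + 17 + 25 = 40
σ = (2, 3, 1, 0): 7 + (-9) + 17 + 14 = 29
σ = (3, 0, 1, 2): 23 + 1 + 17 + (-6) = 35
σ = (3, 0, 2, 1): 23 + 1 + 6 + 25 = 55
σ = (3, 1, 0, 2): 23 + (-5) + 17 + (-6) = 29
σ = (3, 1, 2, 0): 23 + (-5) + 6 + 14 = 38
σ = (3, 2, 0, 1): 23 + (-2) + 17 + 25 = 63
σ = (3, 2, 1, 0): 23 + (-2) + 17 + 14 = 52
Optimal value attained by: σ = (0, 2, 3, 1).
Answer: det⊕(W) = 63; verdict: SINGULAR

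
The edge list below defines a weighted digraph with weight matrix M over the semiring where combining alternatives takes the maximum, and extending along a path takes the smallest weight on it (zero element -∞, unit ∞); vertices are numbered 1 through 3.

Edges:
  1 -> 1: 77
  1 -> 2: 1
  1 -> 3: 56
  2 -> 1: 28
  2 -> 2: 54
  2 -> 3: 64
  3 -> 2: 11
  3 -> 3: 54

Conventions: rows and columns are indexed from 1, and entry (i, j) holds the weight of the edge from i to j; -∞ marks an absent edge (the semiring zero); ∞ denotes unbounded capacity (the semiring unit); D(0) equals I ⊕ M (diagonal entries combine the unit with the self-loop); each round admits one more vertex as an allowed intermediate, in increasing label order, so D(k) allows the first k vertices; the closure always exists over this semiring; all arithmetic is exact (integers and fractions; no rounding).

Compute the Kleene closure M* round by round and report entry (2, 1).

D(0):
  [∞, 1, 56]
  [28, ∞, 64]
  [-∞, 11, ∞]
D(1):
  [∞, 1, 56]
  [28, ∞, 64]
  [-∞, 11, ∞]
D(2):
  [∞, 1, 56]
  [28, ∞, 64]
  [11, 11, ∞]
D(3):
  [∞, 11, 56]
  [28, ∞, 64]
  [11, 11, ∞]
Answer: M*[2][1] = 28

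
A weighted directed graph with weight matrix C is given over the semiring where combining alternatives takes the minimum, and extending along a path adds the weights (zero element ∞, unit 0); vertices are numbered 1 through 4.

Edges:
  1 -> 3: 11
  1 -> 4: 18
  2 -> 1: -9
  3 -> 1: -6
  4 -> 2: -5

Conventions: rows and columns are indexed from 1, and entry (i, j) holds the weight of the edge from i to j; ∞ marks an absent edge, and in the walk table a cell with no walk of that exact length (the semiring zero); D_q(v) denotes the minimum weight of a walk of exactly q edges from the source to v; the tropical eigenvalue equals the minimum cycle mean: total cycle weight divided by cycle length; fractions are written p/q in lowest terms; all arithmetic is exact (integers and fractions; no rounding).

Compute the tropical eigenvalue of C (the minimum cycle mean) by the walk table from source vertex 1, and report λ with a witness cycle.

q=0: [0, ∞, ∞, ∞]
q=1: [∞, ∞, 11, 18]
q=2: [5, 13, ∞, ∞]
q=3: [4, ∞, 16, 23]
q=4: [10, 18, 15, 22]
Optimal cycle mean attained by: cycle 1->4->2->1, total 18 + (-5) + (-9), length 3.
Answer: λ = 4/3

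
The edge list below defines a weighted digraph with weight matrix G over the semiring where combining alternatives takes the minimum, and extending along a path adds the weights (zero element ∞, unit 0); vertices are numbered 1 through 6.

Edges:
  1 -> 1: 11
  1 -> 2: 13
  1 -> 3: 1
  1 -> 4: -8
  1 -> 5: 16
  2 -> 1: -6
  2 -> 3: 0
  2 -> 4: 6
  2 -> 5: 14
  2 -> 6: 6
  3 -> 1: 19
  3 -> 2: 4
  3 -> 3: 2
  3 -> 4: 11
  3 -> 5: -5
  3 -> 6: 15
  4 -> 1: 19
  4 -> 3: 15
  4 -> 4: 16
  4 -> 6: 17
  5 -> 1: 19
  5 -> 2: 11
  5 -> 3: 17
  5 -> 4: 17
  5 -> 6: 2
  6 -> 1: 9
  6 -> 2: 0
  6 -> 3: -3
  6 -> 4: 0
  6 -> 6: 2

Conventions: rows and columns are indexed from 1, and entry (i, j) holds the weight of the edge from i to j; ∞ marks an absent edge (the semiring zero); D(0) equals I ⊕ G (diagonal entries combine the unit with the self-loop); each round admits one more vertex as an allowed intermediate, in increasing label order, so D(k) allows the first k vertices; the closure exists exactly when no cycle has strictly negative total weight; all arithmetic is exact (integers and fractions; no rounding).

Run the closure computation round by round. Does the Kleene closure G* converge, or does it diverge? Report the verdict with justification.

D(0):
  [0, 13, 1, -8, 16, ∞]
  [-6, 0, 0, 6, 14, 6]
  [19, 4, 0, 11, -5, 15]
  [19, ∞, 15, 0, ∞, 17]
  [19, 11, 17, 17, 0, 2]
  [9, 0, -3, 0, ∞, 0]
D(1):
  [0, 13, 1, -8, 16, ∞]
  [-6, 0, -5, -14, 10, 6]
  [19, 4, 0, 11, -5, 15]
  [19, 32, 15, 0, 35, 17]
  [19, 11, 17, 11, 0, 2]
  [9, 0, -3, 0, 25, 0]
Detection: at round 2, diagonal entry (3, 3) turns strictly negative.
Key observation: the cycle 3->2->1->3 has total weight 4 + (-6) + 1, which is strictly negative.
Answer: DIVERGES — negative cycle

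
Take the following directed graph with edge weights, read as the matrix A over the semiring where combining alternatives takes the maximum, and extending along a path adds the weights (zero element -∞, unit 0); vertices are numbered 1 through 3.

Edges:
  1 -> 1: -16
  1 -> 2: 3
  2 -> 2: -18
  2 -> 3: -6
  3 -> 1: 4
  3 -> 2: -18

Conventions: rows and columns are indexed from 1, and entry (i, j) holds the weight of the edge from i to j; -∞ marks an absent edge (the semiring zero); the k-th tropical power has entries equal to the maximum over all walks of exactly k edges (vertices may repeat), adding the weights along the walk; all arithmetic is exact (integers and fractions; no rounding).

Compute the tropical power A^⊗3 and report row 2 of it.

A^⊗2:
  [-32, -13, -3]
  [-2, -24, -24]
  [-12, 7, -24]
A^⊗3:
  [1, -21, -19]
  [-18, 1, -30]
  [-20, -9, 1]
Answer: row 2 of A^⊗3 = [-18, 1, -30]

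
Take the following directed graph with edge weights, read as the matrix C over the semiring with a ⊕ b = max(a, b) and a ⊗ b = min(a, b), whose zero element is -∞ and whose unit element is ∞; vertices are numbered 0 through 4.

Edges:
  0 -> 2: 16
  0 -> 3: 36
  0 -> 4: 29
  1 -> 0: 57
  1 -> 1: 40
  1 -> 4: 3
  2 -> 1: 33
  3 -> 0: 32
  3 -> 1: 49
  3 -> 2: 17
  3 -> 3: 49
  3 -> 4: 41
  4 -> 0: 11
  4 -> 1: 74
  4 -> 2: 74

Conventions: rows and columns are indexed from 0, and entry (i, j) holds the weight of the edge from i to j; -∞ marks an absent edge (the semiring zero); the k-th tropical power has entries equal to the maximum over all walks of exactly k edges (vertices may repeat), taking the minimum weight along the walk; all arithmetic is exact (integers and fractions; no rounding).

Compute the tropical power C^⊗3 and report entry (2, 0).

C^⊗2:
  [32, 36, 29, 36, 36]
  [40, 40, 16, 36, 29]
  [33, 33, -∞, -∞, 3]
  [49, 49, 41, 49, 41]
  [57, 40, 11, 11, 11]
C^⊗3:
  [36, 36, 36, 36, 36]
  [40, 40, 29, 36, 36]
  [33, 33, 16, 33, 29]
  [49, 49, 41, 49, 41]
  [40, 40, 16, 36, 29]
Key observation: the optimum is the walk 2->1->1->0, with weight 33 min 40 min 57 = 33.
Optimal value attained by: walk 2->1->1->0.
Answer: (C^⊗3)[2][0] = 33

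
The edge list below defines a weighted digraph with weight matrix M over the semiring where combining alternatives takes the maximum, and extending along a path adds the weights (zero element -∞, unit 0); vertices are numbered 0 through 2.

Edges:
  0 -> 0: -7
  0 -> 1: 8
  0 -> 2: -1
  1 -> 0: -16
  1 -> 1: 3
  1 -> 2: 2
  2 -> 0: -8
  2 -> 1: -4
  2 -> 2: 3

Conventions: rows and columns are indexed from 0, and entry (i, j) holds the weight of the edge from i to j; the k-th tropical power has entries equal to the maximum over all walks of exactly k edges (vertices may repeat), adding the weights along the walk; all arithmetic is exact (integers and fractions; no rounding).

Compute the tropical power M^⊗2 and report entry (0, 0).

M^⊗2:
  [-8, 11, 10]
  [-6, 6, 5]
  [-5, 0, 6]
Key observation: the optimum is the walk 0->1->0, with weight 8 + (-16) = -8.
Optimal value attained by: walk 0->1->0.
Answer: (M^⊗2)[0][0] = -8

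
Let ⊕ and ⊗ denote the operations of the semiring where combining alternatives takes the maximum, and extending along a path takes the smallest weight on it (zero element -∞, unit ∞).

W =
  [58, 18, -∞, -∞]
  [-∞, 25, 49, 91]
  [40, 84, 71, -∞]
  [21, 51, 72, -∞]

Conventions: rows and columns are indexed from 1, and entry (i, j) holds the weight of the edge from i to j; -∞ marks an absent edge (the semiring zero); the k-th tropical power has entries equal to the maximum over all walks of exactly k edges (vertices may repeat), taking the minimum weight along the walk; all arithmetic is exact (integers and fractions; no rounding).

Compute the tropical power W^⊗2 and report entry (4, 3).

W^⊗2:
  [58, 18, 18, 18]
  [40, 51, 72, 25]
  [40, 71, 71, 84]
  [40, 72, 71, 51]
Key observation: the optimum is the walk 4->3->3, with weight 72 min 71 = 71.
Optimal value attained by: walk 4->3->3.
Answer: (W^⊗2)[4][3] = 71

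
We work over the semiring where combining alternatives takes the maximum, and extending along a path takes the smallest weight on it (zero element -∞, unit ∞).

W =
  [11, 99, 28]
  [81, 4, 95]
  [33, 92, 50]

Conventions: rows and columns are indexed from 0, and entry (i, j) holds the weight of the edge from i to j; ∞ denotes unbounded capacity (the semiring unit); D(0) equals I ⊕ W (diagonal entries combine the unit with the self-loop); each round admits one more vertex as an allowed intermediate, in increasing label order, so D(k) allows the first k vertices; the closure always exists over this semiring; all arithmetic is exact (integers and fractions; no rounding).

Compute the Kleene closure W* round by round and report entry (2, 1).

D(0):
  [∞, 99, 28]
  [81, ∞, 95]
  [33, 92, ∞]
D(1):
  [∞, 99, 28]
  [81, ∞, 95]
  [33, 92, ∞]
D(2):
  [∞, 99, 95]
  [81, ∞, 95]
  [81, 92, ∞]
D(3):
  [∞, 99, 95]
  [81, ∞, 95]
  [81, 92, ∞]
Answer: W*[2][1] = 92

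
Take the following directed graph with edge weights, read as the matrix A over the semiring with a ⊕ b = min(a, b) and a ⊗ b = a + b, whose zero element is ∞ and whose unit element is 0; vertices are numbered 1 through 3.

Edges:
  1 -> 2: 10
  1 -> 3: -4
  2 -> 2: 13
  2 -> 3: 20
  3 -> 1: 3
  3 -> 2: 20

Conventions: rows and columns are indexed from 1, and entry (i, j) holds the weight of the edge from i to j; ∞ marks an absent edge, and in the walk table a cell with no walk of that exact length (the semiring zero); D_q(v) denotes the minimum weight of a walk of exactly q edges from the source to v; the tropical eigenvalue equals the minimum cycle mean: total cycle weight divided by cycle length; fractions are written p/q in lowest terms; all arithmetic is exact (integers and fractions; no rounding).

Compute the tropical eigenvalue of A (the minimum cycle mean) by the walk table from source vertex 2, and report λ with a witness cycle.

q=0: [∞, 0, ∞]
q=1: [∞, 13, 20]
q=2: [23, 26, 33]
q=3: [36, 33, 19]
Optimal cycle mean attained by: cycle 1->3->1, total (-4) + 3, length 2.
Answer: λ = -1/2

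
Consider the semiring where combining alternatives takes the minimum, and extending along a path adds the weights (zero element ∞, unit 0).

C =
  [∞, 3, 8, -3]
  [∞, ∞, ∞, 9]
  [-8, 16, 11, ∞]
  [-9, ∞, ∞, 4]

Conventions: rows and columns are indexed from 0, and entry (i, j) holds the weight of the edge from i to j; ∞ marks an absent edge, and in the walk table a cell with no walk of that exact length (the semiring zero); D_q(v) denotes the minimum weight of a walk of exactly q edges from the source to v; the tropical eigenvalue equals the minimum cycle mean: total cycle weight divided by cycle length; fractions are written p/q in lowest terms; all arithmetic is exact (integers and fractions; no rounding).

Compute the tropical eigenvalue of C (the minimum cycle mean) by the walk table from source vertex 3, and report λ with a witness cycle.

q=0: [∞, ∞, ∞, 0]
q=1: [-9, ∞, ∞, 4]
q=2: [-5, -6, -1, -12]
q=3: [-21, -2, 3, -8]
q=4: [-17, -18, -13, -24]
Optimal cycle mean attained by: cycle 0->3->0, total (-3) + (-9), length 2.
Answer: λ = -6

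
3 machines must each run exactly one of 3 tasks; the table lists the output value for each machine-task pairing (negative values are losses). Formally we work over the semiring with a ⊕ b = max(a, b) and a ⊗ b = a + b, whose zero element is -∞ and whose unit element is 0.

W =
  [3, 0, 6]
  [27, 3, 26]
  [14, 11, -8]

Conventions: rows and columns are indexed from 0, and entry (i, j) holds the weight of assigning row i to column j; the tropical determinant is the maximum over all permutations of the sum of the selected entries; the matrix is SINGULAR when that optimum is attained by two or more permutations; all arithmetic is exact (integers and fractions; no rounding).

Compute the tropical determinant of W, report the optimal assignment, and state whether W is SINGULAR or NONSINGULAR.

σ = (0, 1, 2): 3 + 3 + (-8) = -2
σ = (0, 2, 1): 3 + 26 + 11 = 40
σ = (1, 0, 2): 0 + 27 + (-8) = 19
σ = (1, 2, 0): 0 + 26 + 14 = 40
σ = (2, 0, 1): 6 + 27 + 11 = 44
σ = (2, 1, 0): 6 + 3 + 14 = 23
Optimal value attained by: σ = (2, 0, 1).
Answer: det⊕(W) = 44; verdict: NONSINGULAR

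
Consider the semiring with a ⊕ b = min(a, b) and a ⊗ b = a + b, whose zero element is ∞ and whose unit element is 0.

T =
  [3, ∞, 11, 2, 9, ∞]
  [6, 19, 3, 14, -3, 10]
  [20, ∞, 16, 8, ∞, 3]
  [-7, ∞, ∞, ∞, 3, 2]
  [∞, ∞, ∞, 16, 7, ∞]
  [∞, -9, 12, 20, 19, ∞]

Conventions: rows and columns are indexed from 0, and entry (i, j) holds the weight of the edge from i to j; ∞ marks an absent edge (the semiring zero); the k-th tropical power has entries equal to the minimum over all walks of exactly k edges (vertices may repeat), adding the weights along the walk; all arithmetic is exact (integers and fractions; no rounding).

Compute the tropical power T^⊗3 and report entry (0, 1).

T^⊗2:
  [-5, ∞, 14, 5, 5, 4]
  [7, 1, 17, 8, 4, 6]
  [1, -6, 15, 22, 11, 10]
  [-4, -7, 4, -5, 2, ∞]
  [9, ∞, ∞, 23, 14, 18]
  [-3, 10, -6, 5, -12, 1]
T^⊗3:
  [-2, -5, 6, -3, 4, 7]
  [1, -3, 4, 9, -2, 10]
  [0, 1, -3, 3, -9, 4]
  [-12, 12, -4, -2, -10, -3]
  [12, 9, 20, 11, 18, 25]
  [-2, -8, 8, -1, -5, -3]
Key observation: the optimum is the walk 0->3->5->1, with weight 2 + 2 + (-9) = -5.
Optimal value attained by: walk 0->3->5->1.
Answer: (T^⊗3)[0][1] = -5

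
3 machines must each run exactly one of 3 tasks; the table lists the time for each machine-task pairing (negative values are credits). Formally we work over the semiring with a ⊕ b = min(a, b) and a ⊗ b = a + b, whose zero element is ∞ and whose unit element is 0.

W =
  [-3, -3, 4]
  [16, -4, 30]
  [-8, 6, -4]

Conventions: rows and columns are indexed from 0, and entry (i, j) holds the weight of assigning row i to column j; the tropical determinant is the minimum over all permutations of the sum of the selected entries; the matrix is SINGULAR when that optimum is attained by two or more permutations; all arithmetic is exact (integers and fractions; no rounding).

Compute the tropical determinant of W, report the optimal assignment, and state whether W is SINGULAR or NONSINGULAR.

σ = (0, 1, 2): (-3) + (-4) + (-4) = -11
σ = (0, 2, 1): (-3) + 30 + 6 = 33
σ = (1, 0, 2): (-3) + 16 + (-4) = 9
σ = (1, 2, 0): (-3) + 30 + (-8) = 19
σ = (2, 0, 1): 4 + 16 + 6 = 26
σ = (2, 1, 0): 4 + (-4) + (-8) = -8
Optimal value attained by: σ = (0, 1, 2).
Answer: det⊕(W) = -11; verdict: NONSINGULAR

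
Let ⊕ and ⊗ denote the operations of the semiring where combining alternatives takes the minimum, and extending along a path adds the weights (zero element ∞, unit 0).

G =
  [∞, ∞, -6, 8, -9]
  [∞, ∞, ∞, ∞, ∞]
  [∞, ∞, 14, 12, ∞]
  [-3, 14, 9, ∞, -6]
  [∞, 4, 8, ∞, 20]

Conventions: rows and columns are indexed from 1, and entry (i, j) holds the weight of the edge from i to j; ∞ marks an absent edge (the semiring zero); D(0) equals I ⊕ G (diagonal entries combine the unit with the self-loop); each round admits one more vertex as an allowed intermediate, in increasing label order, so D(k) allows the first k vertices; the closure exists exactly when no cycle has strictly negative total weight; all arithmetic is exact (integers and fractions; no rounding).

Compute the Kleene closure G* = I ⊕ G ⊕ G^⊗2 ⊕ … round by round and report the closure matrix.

D(0):
  [0, ∞, -6, 8, -9]
  [∞, 0, ∞, ∞, ∞]
  [∞, ∞, 0, 12, ∞]
  [-3, 14, 9, 0, -6]
  [∞, 4, 8, ∞, 0]
D(1):
  [0, ∞, -6, 8, -9]
  [∞, 0, ∞, ∞, ∞]
  [∞, ∞, 0, 12, ∞]
  [-3, 14, -9, 0, -12]
  [∞, 4, 8, ∞, 0]
D(2):
  [0, ∞, -6, 8, -9]
  [∞, 0, ∞, ∞, ∞]
  [∞, ∞, 0, 12, ∞]
  [-3, 14, -9, 0, -12]
  [∞, 4, 8, ∞, 0]
D(3):
  [0, ∞, -6, 6, -9]
  [∞, 0, ∞, ∞, ∞]
  [∞, ∞, 0, 12, ∞]
  [-3, 14, -9, 0, -12]
  [∞, 4, 8, 20, 0]
D(4):
  [0, 20, -6, 6, -9]
  [∞, 0, ∞, ∞, ∞]
  [9, 26, 0, 12, 0]
  [-3, 14, -9, 0, -12]
  [17, 4, 8, 20, 0]
D(5):
  [0, -5, -6, 6, -9]
  [∞, 0, ∞, ∞, ∞]
  [9, 4, 0, 12, 0]
  [-3, -8, -9, 0, -12]
  [17, 4, 8, 20, 0]
Answer: G* = [[0, -5, -6, 6, -9], [∞, 0, ∞, ∞, ∞], [9, 4, 0, 12, 0], [-3, -8, -9, 0, -12], [17, 4, 8, 20, 0]]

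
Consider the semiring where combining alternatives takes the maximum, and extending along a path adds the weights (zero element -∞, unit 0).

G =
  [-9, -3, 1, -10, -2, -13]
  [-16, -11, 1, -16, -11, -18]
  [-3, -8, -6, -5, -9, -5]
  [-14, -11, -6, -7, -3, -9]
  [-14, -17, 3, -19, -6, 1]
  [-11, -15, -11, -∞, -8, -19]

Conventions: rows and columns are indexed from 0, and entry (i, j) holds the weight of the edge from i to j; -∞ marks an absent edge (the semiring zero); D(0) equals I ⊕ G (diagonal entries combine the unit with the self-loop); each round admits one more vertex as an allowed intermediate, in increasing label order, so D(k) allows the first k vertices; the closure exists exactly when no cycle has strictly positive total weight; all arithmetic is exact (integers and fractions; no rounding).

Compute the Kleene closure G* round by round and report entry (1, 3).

D(0):
  [0, -3, 1, -10, -2, -13]
  [-16, 0, 1, -16, -11, -18]
  [-3, -8, 0, -5, -9, -5]
  [-14, -11, -6, 0, -3, -9]
  [-14, -17, 3, -19, 0, 1]
  [-11, -15, -11, -∞, -8, 0]
D(1):
  [0, -3, 1, -10, -2, -13]
  [-16, 0, 1, -16, -11, -18]
  [-3, -6, 0, -5, -5, -5]
  [-14, -11, -6, 0, -3, -9]
  [-14, -17, 3, -19, 0, 1]
  [-11, -14, -10, -21, -8, 0]
D(2):
  [0, -3, 1, -10, -2, -13]
  [-16, 0, 1, -16, -11, -18]
  [-3, -6, 0, -5, -5, -5]
  [-14, -11, -6, 0, -3, -9]
  [-14, -17, 3, -19, 0, 1]
  [-11, -14, -10, -21, -8, 0]
D(3):
  [0, -3, 1, -4, -2, -4]
  [-2, 0, 1, -4, -4, -4]
  [-3, -6, 0, -5, -5, -5]
  [-9, -11, -6, 0, -3, -9]
  [0, -3, 3, -2, 0, 1]
  [-11, -14, -10, -15, -8, 0]
D(4):
  [0, -3, 1, -4, -2, -4]
  [-2, 0, 1, -4, -4, -4]
  [-3, -6, 0, -5, -5, -5]
  [-9, -11, -6, 0, -3, -9]
  [0, -3, 3, -2, 0, 1]
  [-11, -14, -10, -15, -8, 0]
D(5):
  [0, -3, 1, -4, -2, -1]
  [-2, 0, 1, -4, -4, -3]
  [-3, -6, 0, -5, -5, -4]
  [-3, -6, 0, 0, -3, -2]
  [0, -3, 3, -2, 0, 1]
  [-8, -11, -5, -10, -8, 0]
D(6):
  [0, -3, 1, -4, -2, -1]
  [-2, 0, 1, -4, -4, -3]
  [-3, -6, 0, -5, -5, -4]
  [-3, -6, 0, 0, -3, -2]
  [0, -3, 3, -2, 0, 1]
  [-8, -11, -5, -10, -8, 0]
Answer: G*[1][3] = -4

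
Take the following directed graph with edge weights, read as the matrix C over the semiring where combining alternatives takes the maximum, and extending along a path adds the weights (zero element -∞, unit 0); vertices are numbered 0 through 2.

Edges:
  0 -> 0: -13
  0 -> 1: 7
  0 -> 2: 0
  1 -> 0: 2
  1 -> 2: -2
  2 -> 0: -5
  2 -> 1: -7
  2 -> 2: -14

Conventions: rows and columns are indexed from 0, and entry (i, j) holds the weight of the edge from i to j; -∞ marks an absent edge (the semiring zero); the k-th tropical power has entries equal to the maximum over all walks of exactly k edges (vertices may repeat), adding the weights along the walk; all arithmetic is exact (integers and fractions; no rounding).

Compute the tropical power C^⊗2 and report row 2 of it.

C^⊗2:
  [9, -6, 5]
  [-7, 9, 2]
  [-5, 2, -5]
Answer: row 2 of C^⊗2 = [-5, 2, -5]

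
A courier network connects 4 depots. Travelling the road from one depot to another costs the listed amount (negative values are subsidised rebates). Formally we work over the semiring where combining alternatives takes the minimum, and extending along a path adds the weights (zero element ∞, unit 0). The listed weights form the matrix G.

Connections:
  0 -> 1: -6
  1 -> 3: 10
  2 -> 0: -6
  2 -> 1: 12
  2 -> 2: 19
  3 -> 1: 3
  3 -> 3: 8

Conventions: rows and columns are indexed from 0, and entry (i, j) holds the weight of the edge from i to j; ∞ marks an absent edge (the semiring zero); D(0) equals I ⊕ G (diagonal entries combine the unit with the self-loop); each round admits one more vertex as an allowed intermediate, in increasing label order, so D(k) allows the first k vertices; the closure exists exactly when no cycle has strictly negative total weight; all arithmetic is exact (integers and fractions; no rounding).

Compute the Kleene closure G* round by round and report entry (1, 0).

D(0):
  [0, -6, ∞, ∞]
  [∞, 0, ∞, 10]
  [-6, 12, 0, ∞]
  [∞, 3, ∞, 0]
D(1):
  [0, -6, ∞, ∞]
  [∞, 0, ∞, 10]
  [-6, -12, 0, ∞]
  [∞, 3, ∞, 0]
D(2):
  [0, -6, ∞, 4]
  [∞, 0, ∞, 10]
  [-6, -12, 0, -2]
  [∞, 3, ∞, 0]
D(3):
  [0, -6, ∞, 4]
  [∞, 0, ∞, 10]
  [-6, -12, 0, -2]
  [∞, 3, ∞, 0]
D(4):
  [0, -6, ∞, 4]
  [∞, 0, ∞, 10]
  [-6, -12, 0, -2]
  [∞, 3, ∞, 0]
Answer: G*[1][0] = ∞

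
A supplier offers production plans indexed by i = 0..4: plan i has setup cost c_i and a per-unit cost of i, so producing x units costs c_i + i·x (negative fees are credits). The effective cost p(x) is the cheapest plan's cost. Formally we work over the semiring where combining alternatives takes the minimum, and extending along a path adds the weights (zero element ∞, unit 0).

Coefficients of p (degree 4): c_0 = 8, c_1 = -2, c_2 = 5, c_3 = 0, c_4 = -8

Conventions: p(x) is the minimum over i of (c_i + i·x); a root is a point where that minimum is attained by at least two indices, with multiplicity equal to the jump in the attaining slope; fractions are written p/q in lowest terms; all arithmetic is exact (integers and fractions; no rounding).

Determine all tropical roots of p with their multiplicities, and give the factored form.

hull edge (i=0, c=8) to (i=1, c=-2): slope -10, span 1
hull edge (i=1, c=-2) to (i=4, c=-8): slope -2, span 3
Factored form: p(x) = -8 ⊗ (x ⊕ 2) ⊗ (x ⊕ 2) ⊗ (x ⊕ 2) ⊗ (x ⊕ 10)
Answer: roots = 2 (mult 3), 10 (mult 1)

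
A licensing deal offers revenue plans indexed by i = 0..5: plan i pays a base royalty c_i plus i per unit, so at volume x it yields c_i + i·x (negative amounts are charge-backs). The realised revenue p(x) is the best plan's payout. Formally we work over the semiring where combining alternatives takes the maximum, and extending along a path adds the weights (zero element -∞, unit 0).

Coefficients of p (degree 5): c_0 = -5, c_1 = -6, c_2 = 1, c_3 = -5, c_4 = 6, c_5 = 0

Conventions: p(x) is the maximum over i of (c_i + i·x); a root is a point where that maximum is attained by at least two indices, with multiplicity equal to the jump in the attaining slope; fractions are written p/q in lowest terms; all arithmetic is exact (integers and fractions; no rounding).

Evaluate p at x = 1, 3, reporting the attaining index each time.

p(1) = max(-5+0·1=-5, -6+1·1=-5, 1+2·1=3, -5+3·1=-2, 6+4·1=10, 0+5·1=5) = 10 (attained by i=4)
p(3) = max(-5+0·3=-5, -6+1·3=-3, 1+2·3=7, -5+3·3=4, 6+4·3=18, 0+5·3=15) = 18 (attained by i=4)
Answer: p(1) = 10; p(3) = 18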